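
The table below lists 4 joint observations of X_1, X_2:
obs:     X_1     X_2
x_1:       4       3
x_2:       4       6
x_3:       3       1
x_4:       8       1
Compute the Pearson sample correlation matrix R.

Step 1 — column means:
  mean(X_1) = (4 + 4 + 3 + 8) / 4 = 19/4 = 4.75
  mean(X_2) = (3 + 6 + 1 + 1) / 4 = 11/4 = 2.75

Step 2 — sample variances and covariances s[i,j] = (1/(n-1)) · Σ_k (x_{k,i} - mean_i) · (x_{k,j} - mean_j), with n-1 = 3:
  s[X_1,X_1] = ((-0.75)·(-0.75) + (-0.75)·(-0.75) + (-1.75)·(-1.75) + (3.25)·(3.25)) / 3 = 14.75/3 = 4.9167
  s[X_1,X_2] = ((-0.75)·(0.25) + (-0.75)·(3.25) + (-1.75)·(-1.75) + (3.25)·(-1.75)) / 3 = -5.25/3 = -1.75
  s[X_2,X_2] = ((0.25)·(0.25) + (3.25)·(3.25) + (-1.75)·(-1.75) + (-1.75)·(-1.75)) / 3 = 16.75/3 = 5.5833
  Sample standard deviations s_i = √(s[i,i]):
  s(X_1) = √(4.9167) = 2.2174
  s(X_2) = √(5.5833) = 2.3629

Step 3 — r_{ij} = s_{ij} / (s_i · s_j):
  r[X_1,X_1] = 1 (diagonal).
  r[X_1,X_2] = -1.75 / (2.2174 · 2.3629) = -1.75 / 5.2394 = -0.334
  r[X_2,X_2] = 1 (diagonal).

R is symmetric with unit diagonal. Assembling:

R = [[1, -0.334],
 [-0.334, 1]]


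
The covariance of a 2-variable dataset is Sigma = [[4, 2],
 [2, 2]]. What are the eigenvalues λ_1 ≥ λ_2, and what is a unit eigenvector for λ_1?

Step 1 — characteristic polynomial of 2×2 Sigma:
  det(Sigma - λI) = λ² - trace · λ + det = 0.
  trace = 4 + 2 = 6, det = 4·2 - (2)² = 4.
Step 2 — discriminant:
  Δ = trace² - 4·det = 36 - 16 = 20.
Step 3 — eigenvalues:
  λ = (trace ± √Δ)/2 = (6 ± 4.4721)/2,
  λ_1 = 5.2361,  λ_2 = 0.7639.

Step 4 — unit eigenvector for λ_1: solve (Sigma - λ_1 I)v = 0. First row:
  (4 - 5.2361)·v_x + (2)·v_y = 0, i.e. (-1.2361)·v_x + (2)·v_y = 0,
  so v ∝ (b, λ_1 - a) = (2, 1.2361) = u.
  ||u|| = √((2)² + (1.2361)²) = √(5.5279) ≈ 2.3511,
  v_1 = u/||u|| ≈ (0.8507, 0.5257) (||v_1|| = 1).

λ_1 = 5.2361,  λ_2 = 0.7639;  v_1 ≈ (0.8507, 0.5257)


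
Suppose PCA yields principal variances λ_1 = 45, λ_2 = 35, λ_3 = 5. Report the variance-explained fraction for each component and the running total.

Step 1 — total variance = trace(Sigma) = Σ λ_i = 45 + 35 + 5 = 85.

Step 2 — fraction explained by component i = λ_i / Σ λ:
  PC1: 45/85 = 0.5294
  PC2: 35/85 = 0.4118
  PC3: 5/85 = 0.0588

Step 3 — cumulative fraction after k components = (λ_1 + ... + λ_k) / Σ λ:
  k = 1: 45/85 = 0.5294
  k = 2: (45 + 35)/85 = 80/85 = 0.9412
  k = 3: (45 + 35 + 5)/85 = 85/85 = 1

Summary (fraction, with percent):

explained: PC1 0.5294 (52.94%), PC2 0.4118 (41.18%), PC3 0.0588 (5.88%);  cumulative: 0.5294, 0.9412, 1


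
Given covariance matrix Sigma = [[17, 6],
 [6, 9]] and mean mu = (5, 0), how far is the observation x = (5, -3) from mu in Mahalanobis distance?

Step 1 — centre the observation: (x - mu) = (0, -3).

Step 2 — invert Sigma. det(Sigma) = 17·9 - (6)² = 117.
  Sigma^{-1} = (1/det) · [[d, -b], [-b, a]] = [[0.0769, -0.0513],
 [-0.0513, 0.1453]].

Step 3 — form the quadratic (x - mu)^T · Sigma^{-1} · (x - mu):
  Sigma^{-1} · (x - mu) = (0.1538, -0.4359).
  (x - mu)^T · [Sigma^{-1} · (x - mu)] = (0)·(0.1538) + (-3)·(-0.4359) = 1.3077.

Step 4 — take square root: d = √(1.3077) ≈ 1.1435.

d(x, mu) = √(1.3077) ≈ 1.1435


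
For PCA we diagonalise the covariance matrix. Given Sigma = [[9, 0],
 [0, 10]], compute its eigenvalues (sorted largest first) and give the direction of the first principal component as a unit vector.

Step 1 — characteristic polynomial of 2×2 Sigma:
  det(Sigma - λI) = λ² - trace · λ + det = 0.
  trace = 9 + 10 = 19, det = 9·10 - (0)² = 90.
Step 2 — discriminant:
  Δ = trace² - 4·det = 361 - 360 = 1.
Step 3 — eigenvalues:
  λ = (trace ± √Δ)/2 = (19 ± 1)/2,
  λ_1 = 10,  λ_2 = 9.

Step 4 — unit eigenvector for λ_1: Sigma is diagonal, so its eigenvectors are the coordinate axes. λ_1 = 10 is the diagonal entry on the second coordinate axis, hence
  v_1 = (0, 1) (||v_1|| = 1).

λ_1 = 10,  λ_2 = 9;  v_1 ≈ (0, 1)


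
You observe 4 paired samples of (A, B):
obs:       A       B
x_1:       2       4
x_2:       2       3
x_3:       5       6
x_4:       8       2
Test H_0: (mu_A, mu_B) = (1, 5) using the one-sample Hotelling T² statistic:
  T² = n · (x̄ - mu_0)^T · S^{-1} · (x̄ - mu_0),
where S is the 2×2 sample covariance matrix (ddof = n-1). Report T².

Step 1 — sample mean vector:
  mean(A) = (2 + 2 + 5 + 8) / 4 = 17/4 = 4.25
  mean(B) = (4 + 3 + 6 + 2) / 4 = 15/4 = 3.75
  x̄ = (4.25, 3.75),  deviation x̄ - mu_0 = (4.25, 3.75) - (1, 5) = (3.25, -1.25).

Step 2 — sample covariance matrix, S[i,j] = (1/(n-1)) · Σ_k (x_{k,i} - mean_i) · (x_{k,j} - mean_j), divisor n-1 = 3:
  S[A,A] = ((-2.25)·(-2.25) + (-2.25)·(-2.25) + (0.75)·(0.75) + (3.75)·(3.75)) / 3 = 24.75/3 = 8.25
  S[A,B] = ((-2.25)·(0.25) + (-2.25)·(-0.75) + (0.75)·(2.25) + (3.75)·(-1.75)) / 3 = -3.75/3 = -1.25
  S[B,B] = ((0.25)·(0.25) + (-0.75)·(-0.75) + (2.25)·(2.25) + (-1.75)·(-1.75)) / 3 = 8.75/3 = 2.9167
  S = [[8.25, -1.25],
 [-1.25, 2.9167]].

Step 3 — invert S. det(S) = 8.25·2.9167 - (-1.25)² = 22.5.
  S^{-1} = (1/det) · [[d, -b], [-b, a]] = [[0.1296, 0.0556],
 [0.0556, 0.3667]].

Step 4 — quadratic form (x̄ - mu_0)^T · S^{-1} · (x̄ - mu_0):
  S^{-1} · (x̄ - mu_0) = (0.3519, -0.2778),
  (x̄ - mu_0)^T · [...] = (3.25)·(0.3519) + (-1.25)·(-0.2778) = 1.4907.

Step 5 — scale by n: T² = 4 · 1.4907 = 5.963.

T² ≈ 5.963


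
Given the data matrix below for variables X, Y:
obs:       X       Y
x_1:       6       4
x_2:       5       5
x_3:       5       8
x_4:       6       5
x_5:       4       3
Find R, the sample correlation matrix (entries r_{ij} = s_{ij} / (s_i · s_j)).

Step 1 — column means:
  mean(X) = (6 + 5 + 5 + 6 + 4) / 5 = 26/5 = 5.2
  mean(Y) = (4 + 5 + 8 + 5 + 3) / 5 = 25/5 = 5

Step 2 — sample variances and covariances s[i,j] = (1/(n-1)) · Σ_k (x_{k,i} - mean_i) · (x_{k,j} - mean_j), with n-1 = 4:
  s[X,X] = ((0.8)·(0.8) + (-0.2)·(-0.2) + (-0.2)·(-0.2) + (0.8)·(0.8) + (-1.2)·(-1.2)) / 4 = 2.8/4 = 0.7
  s[X,Y] = ((0.8)·(-1) + (-0.2)·(0) + (-0.2)·(3) + (0.8)·(0) + (-1.2)·(-2)) / 4 = 1/4 = 0.25
  s[Y,Y] = ((-1)·(-1) + (0)·(0) + (3)·(3) + (0)·(0) + (-2)·(-2)) / 4 = 14/4 = 3.5
  Sample standard deviations s_i = √(s[i,i]):
  s(X) = √(0.7) = 0.8367
  s(Y) = √(3.5) = 1.8708

Step 3 — r_{ij} = s_{ij} / (s_i · s_j):
  r[X,X] = 1 (diagonal).
  r[X,Y] = 0.25 / (0.8367 · 1.8708) = 0.25 / 1.5652 = 0.1597
  r[Y,Y] = 1 (diagonal).

R is symmetric with unit diagonal. Assembling:

R = [[1, 0.1597],
 [0.1597, 1]]


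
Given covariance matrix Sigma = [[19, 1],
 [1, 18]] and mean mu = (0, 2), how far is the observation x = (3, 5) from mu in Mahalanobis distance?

Step 1 — centre the observation: (x - mu) = (3, 3).

Step 2 — invert Sigma. det(Sigma) = 19·18 - (1)² = 341.
  Sigma^{-1} = (1/det) · [[d, -b], [-b, a]] = [[0.0528, -0.0029],
 [-0.0029, 0.0557]].

Step 3 — form the quadratic (x - mu)^T · Sigma^{-1} · (x - mu):
  Sigma^{-1} · (x - mu) = (0.1496, 0.1584).
  (x - mu)^T · [Sigma^{-1} · (x - mu)] = (3)·(0.1496) + (3)·(0.1584) = 0.9238.

Step 4 — take square root: d = √(0.9238) ≈ 0.9611.

d(x, mu) = √(0.9238) ≈ 0.9611


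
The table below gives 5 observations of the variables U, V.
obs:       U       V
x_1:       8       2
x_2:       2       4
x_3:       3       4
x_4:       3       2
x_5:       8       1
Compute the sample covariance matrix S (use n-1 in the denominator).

Step 1 — column means:
  mean(U) = (8 + 2 + 3 + 3 + 8) / 5 = 24/5 = 4.8
  mean(V) = (2 + 4 + 4 + 2 + 1) / 5 = 13/5 = 2.6

Step 2 — sample covariance S[i,j] = (1/(n-1)) · Σ_k (x_{k,i} - mean_i) · (x_{k,j} - mean_j), with n-1 = 4.
  S[U,U] = ((3.2)·(3.2) + (-2.8)·(-2.8) + (-1.8)·(-1.8) + (-1.8)·(-1.8) + (3.2)·(3.2)) / 4 = 34.8/4 = 8.7
  S[U,V] = ((3.2)·(-0.6) + (-2.8)·(1.4) + (-1.8)·(1.4) + (-1.8)·(-0.6) + (3.2)·(-1.6)) / 4 = -12.4/4 = -3.1
  S[V,V] = ((-0.6)·(-0.6) + (1.4)·(1.4) + (1.4)·(1.4) + (-0.6)·(-0.6) + (-1.6)·(-1.6)) / 4 = 7.2/4 = 1.8

S is symmetric (S[j,i] = S[i,j]). Assembling:

S = [[8.7, -3.1],
 [-3.1, 1.8]]


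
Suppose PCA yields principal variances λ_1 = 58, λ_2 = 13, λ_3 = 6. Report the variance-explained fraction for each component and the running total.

Step 1 — total variance = trace(Sigma) = Σ λ_i = 58 + 13 + 6 = 77.

Step 2 — fraction explained by component i = λ_i / Σ λ:
  PC1: 58/77 = 0.7532
  PC2: 13/77 = 0.1688
  PC3: 6/77 = 0.0779

Step 3 — cumulative fraction after k components = (λ_1 + ... + λ_k) / Σ λ:
  k = 1: 58/77 = 0.7532
  k = 2: (58 + 13)/77 = 71/77 = 0.9221
  k = 3: (58 + 13 + 6)/77 = 77/77 = 1

Summary (fraction, with percent):

explained: PC1 0.7532 (75.32%), PC2 0.1688 (16.88%), PC3 0.0779 (7.79%);  cumulative: 0.7532, 0.9221, 1


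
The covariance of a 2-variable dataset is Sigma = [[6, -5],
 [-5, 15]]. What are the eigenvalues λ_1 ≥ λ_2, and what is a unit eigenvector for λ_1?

Step 1 — characteristic polynomial of 2×2 Sigma:
  det(Sigma - λI) = λ² - trace · λ + det = 0.
  trace = 6 + 15 = 21, det = 6·15 - (-5)² = 65.
Step 2 — discriminant:
  Δ = trace² - 4·det = 441 - 260 = 181.
Step 3 — eigenvalues:
  λ = (trace ± √Δ)/2 = (21 ± 13.4536)/2,
  λ_1 = 17.2268,  λ_2 = 3.7732.

Step 4 — unit eigenvector for λ_1: solve (Sigma - λ_1 I)v = 0. First row:
  (6 - 17.2268)·v_x + (-5)·v_y = 0, i.e. (-11.2268)·v_x + (-5)·v_y = 0,
  so v ∝ (b, λ_1 - a) = (-5, 11.2268); multiply by -1 so the first entry is positive: u = (5, -11.2268).
  ||u|| = √((5)² + (-11.2268)²) = √(151.0413) ≈ 12.2899,
  v_1 = u/||u|| ≈ (0.4068, -0.9135) (||v_1|| = 1).

λ_1 = 17.2268,  λ_2 = 3.7732;  v_1 ≈ (0.4068, -0.9135)


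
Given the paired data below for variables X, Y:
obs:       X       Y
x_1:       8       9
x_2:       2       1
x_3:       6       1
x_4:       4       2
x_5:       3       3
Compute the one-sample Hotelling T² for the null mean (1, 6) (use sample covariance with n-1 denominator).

Step 1 — sample mean vector:
  mean(X) = (8 + 2 + 6 + 4 + 3) / 5 = 23/5 = 4.6
  mean(Y) = (9 + 1 + 1 + 2 + 3) / 5 = 16/5 = 3.2
  x̄ = (4.6, 3.2),  deviation x̄ - mu_0 = (4.6, 3.2) - (1, 6) = (3.6, -2.8).

Step 2 — sample covariance matrix, S[i,j] = (1/(n-1)) · Σ_k (x_{k,i} - mean_i) · (x_{k,j} - mean_j), divisor n-1 = 4:
  S[X,X] = ((3.4)·(3.4) + (-2.6)·(-2.6) + (1.4)·(1.4) + (-0.6)·(-0.6) + (-1.6)·(-1.6)) / 4 = 23.2/4 = 5.8
  S[X,Y] = ((3.4)·(5.8) + (-2.6)·(-2.2) + (1.4)·(-2.2) + (-0.6)·(-1.2) + (-1.6)·(-0.2)) / 4 = 23.4/4 = 5.85
  S[Y,Y] = ((5.8)·(5.8) + (-2.2)·(-2.2) + (-2.2)·(-2.2) + (-1.2)·(-1.2) + (-0.2)·(-0.2)) / 4 = 44.8/4 = 11.2
  S = [[5.8, 5.85],
 [5.85, 11.2]].

Step 3 — invert S. det(S) = 5.8·11.2 - (5.85)² = 30.7375.
  S^{-1} = (1/det) · [[d, -b], [-b, a]] = [[0.3644, -0.1903],
 [-0.1903, 0.1887]].

Step 4 — quadratic form (x̄ - mu_0)^T · S^{-1} · (x̄ - mu_0):
  S^{-1} · (x̄ - mu_0) = (1.8447, -1.2135),
  (x̄ - mu_0)^T · [...] = (3.6)·(1.8447) + (-2.8)·(-1.2135) = 10.0386.

Step 5 — scale by n: T² = 5 · 10.0386 = 50.1928.

T² ≈ 50.1928


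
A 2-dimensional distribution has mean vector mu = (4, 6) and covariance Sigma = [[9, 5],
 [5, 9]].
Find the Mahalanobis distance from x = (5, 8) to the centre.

Step 1 — centre the observation: (x - mu) = (1, 2).

Step 2 — invert Sigma. det(Sigma) = 9·9 - (5)² = 56.
  Sigma^{-1} = (1/det) · [[d, -b], [-b, a]] = [[0.1607, -0.0893],
 [-0.0893, 0.1607]].

Step 3 — form the quadratic (x - mu)^T · Sigma^{-1} · (x - mu):
  Sigma^{-1} · (x - mu) = (-0.0179, 0.2321).
  (x - mu)^T · [Sigma^{-1} · (x - mu)] = (1)·(-0.0179) + (2)·(0.2321) = 0.4464.

Step 4 — take square root: d = √(0.4464) ≈ 0.6682.

d(x, mu) = √(0.4464) ≈ 0.6682


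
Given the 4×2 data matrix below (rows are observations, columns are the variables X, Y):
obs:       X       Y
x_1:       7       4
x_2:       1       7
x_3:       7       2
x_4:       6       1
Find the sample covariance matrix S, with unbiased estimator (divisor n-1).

Step 1 — column means:
  mean(X) = (7 + 1 + 7 + 6) / 4 = 21/4 = 5.25
  mean(Y) = (4 + 7 + 2 + 1) / 4 = 14/4 = 3.5

Step 2 — sample covariance S[i,j] = (1/(n-1)) · Σ_k (x_{k,i} - mean_i) · (x_{k,j} - mean_j), with n-1 = 3.
  S[X,X] = ((1.75)·(1.75) + (-4.25)·(-4.25) + (1.75)·(1.75) + (0.75)·(0.75)) / 3 = 24.75/3 = 8.25
  S[X,Y] = ((1.75)·(0.5) + (-4.25)·(3.5) + (1.75)·(-1.5) + (0.75)·(-2.5)) / 3 = -18.5/3 = -6.1667
  S[Y,Y] = ((0.5)·(0.5) + (3.5)·(3.5) + (-1.5)·(-1.5) + (-2.5)·(-2.5)) / 3 = 21/3 = 7

S is symmetric (S[j,i] = S[i,j]). Assembling:

S = [[8.25, -6.1667],
 [-6.1667, 7]]


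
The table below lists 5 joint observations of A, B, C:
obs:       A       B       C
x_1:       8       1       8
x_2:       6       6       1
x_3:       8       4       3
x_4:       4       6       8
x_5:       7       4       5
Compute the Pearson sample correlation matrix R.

Step 1 — column means:
  mean(A) = (8 + 6 + 8 + 4 + 7) / 5 = 33/5 = 6.6
  mean(B) = (1 + 6 + 4 + 6 + 4) / 5 = 21/5 = 4.2
  mean(C) = (8 + 1 + 3 + 8 + 5) / 5 = 25/5 = 5

Step 2 — sample variances and covariances s[i,j] = (1/(n-1)) · Σ_k (x_{k,i} - mean_i) · (x_{k,j} - mean_j), with n-1 = 4:
  s[A,A] = ((1.4)·(1.4) + (-0.6)·(-0.6) + (1.4)·(1.4) + (-2.6)·(-2.6) + (0.4)·(0.4)) / 4 = 11.2/4 = 2.8
  s[A,B] = ((1.4)·(-3.2) + (-0.6)·(1.8) + (1.4)·(-0.2) + (-2.6)·(1.8) + (0.4)·(-0.2)) / 4 = -10.6/4 = -2.65
  s[A,C] = ((1.4)·(3) + (-0.6)·(-4) + (1.4)·(-2) + (-2.6)·(3) + (0.4)·(0)) / 4 = -4/4 = -1
  s[B,B] = ((-3.2)·(-3.2) + (1.8)·(1.8) + (-0.2)·(-0.2) + (1.8)·(1.8) + (-0.2)·(-0.2)) / 4 = 16.8/4 = 4.2
  s[B,C] = ((-3.2)·(3) + (1.8)·(-4) + (-0.2)·(-2) + (1.8)·(3) + (-0.2)·(0)) / 4 = -11/4 = -2.75
  s[C,C] = ((3)·(3) + (-4)·(-4) + (-2)·(-2) + (3)·(3) + (0)·(0)) / 4 = 38/4 = 9.5
  Sample standard deviations s_i = √(s[i,i]):
  s(A) = √(2.8) = 1.6733
  s(B) = √(4.2) = 2.0494
  s(C) = √(9.5) = 3.0822

Step 3 — r_{ij} = s_{ij} / (s_i · s_j):
  r[A,A] = 1 (diagonal).
  r[A,B] = -2.65 / (1.6733 · 2.0494) = -2.65 / 3.4293 = -0.7728
  r[A,C] = -1 / (1.6733 · 3.0822) = -1 / 5.1575 = -0.1939
  r[B,B] = 1 (diagonal).
  r[B,C] = -2.75 / (2.0494 · 3.0822) = -2.75 / 6.3166 = -0.4354
  r[C,C] = 1 (diagonal).

R is symmetric with unit diagonal. Assembling:

R = [[1, -0.7728, -0.1939],
 [-0.7728, 1, -0.4354],
 [-0.1939, -0.4354, 1]]


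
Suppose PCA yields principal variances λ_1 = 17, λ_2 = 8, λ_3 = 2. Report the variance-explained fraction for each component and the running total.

Step 1 — total variance = trace(Sigma) = Σ λ_i = 17 + 8 + 2 = 27.

Step 2 — fraction explained by component i = λ_i / Σ λ:
  PC1: 17/27 = 0.6296
  PC2: 8/27 = 0.2963
  PC3: 2/27 = 0.0741

Step 3 — cumulative fraction after k components = (λ_1 + ... + λ_k) / Σ λ:
  k = 1: 17/27 = 0.6296
  k = 2: (17 + 8)/27 = 25/27 = 0.9259
  k = 3: (17 + 8 + 2)/27 = 27/27 = 1

Summary (fraction, with percent):

explained: PC1 0.6296 (62.96%), PC2 0.2963 (29.63%), PC3 0.0741 (7.41%);  cumulative: 0.6296, 0.9259, 1


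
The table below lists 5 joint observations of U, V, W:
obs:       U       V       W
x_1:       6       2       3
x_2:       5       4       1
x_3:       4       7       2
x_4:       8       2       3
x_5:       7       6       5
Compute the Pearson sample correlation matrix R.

Step 1 — column means:
  mean(U) = (6 + 5 + 4 + 8 + 7) / 5 = 30/5 = 6
  mean(V) = (2 + 4 + 7 + 2 + 6) / 5 = 21/5 = 4.2
  mean(W) = (3 + 1 + 2 + 3 + 5) / 5 = 14/5 = 2.8

Step 2 — sample variances and covariances s[i,j] = (1/(n-1)) · Σ_k (x_{k,i} - mean_i) · (x_{k,j} - mean_j), with n-1 = 4:
  s[U,U] = ((0)·(0) + (-1)·(-1) + (-2)·(-2) + (2)·(2) + (1)·(1)) / 4 = 10/4 = 2.5
  s[U,V] = ((0)·(-2.2) + (-1)·(-0.2) + (-2)·(2.8) + (2)·(-2.2) + (1)·(1.8)) / 4 = -8/4 = -2
  s[U,W] = ((0)·(0.2) + (-1)·(-1.8) + (-2)·(-0.8) + (2)·(0.2) + (1)·(2.2)) / 4 = 6/4 = 1.5
  s[V,V] = ((-2.2)·(-2.2) + (-0.2)·(-0.2) + (2.8)·(2.8) + (-2.2)·(-2.2) + (1.8)·(1.8)) / 4 = 20.8/4 = 5.2
  s[V,W] = ((-2.2)·(0.2) + (-0.2)·(-1.8) + (2.8)·(-0.8) + (-2.2)·(0.2) + (1.8)·(2.2)) / 4 = 1.2/4 = 0.3
  s[W,W] = ((0.2)·(0.2) + (-1.8)·(-1.8) + (-0.8)·(-0.8) + (0.2)·(0.2) + (2.2)·(2.2)) / 4 = 8.8/4 = 2.2
  Sample standard deviations s_i = √(s[i,i]):
  s(U) = √(2.5) = 1.5811
  s(V) = √(5.2) = 2.2804
  s(W) = √(2.2) = 1.4832

Step 3 — r_{ij} = s_{ij} / (s_i · s_j):
  r[U,U] = 1 (diagonal).
  r[U,V] = -2 / (1.5811 · 2.2804) = -2 / 3.6056 = -0.5547
  r[U,W] = 1.5 / (1.5811 · 1.4832) = 1.5 / 2.3452 = 0.6396
  r[V,V] = 1 (diagonal).
  r[V,W] = 0.3 / (2.2804 · 1.4832) = 0.3 / 3.3823 = 0.0887
  r[W,W] = 1 (diagonal).

R is symmetric with unit diagonal. Assembling:

R = [[1, -0.5547, 0.6396],
 [-0.5547, 1, 0.0887],
 [0.6396, 0.0887, 1]]


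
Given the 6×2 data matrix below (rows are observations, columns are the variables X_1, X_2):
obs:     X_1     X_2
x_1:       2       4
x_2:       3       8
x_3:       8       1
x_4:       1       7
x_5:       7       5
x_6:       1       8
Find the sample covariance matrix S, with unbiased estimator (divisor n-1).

Step 1 — column means:
  mean(X_1) = (2 + 3 + 8 + 1 + 7 + 1) / 6 = 22/6 = 3.6667
  mean(X_2) = (4 + 8 + 1 + 7 + 5 + 8) / 6 = 33/6 = 5.5

Step 2 — sample covariance S[i,j] = (1/(n-1)) · Σ_k (x_{k,i} - mean_i) · (x_{k,j} - mean_j), with n-1 = 5.
  S[X_1,X_1] = ((-1.6667)·(-1.6667) + (-0.6667)·(-0.6667) + (4.3333)·(4.3333) + (-2.6667)·(-2.6667) + (3.3333)·(3.3333) + (-2.6667)·(-2.6667)) / 5 = 47.3333/5 = 9.4667
  S[X_1,X_2] = ((-1.6667)·(-1.5) + (-0.6667)·(2.5) + (4.3333)·(-4.5) + (-2.6667)·(1.5) + (3.3333)·(-0.5) + (-2.6667)·(2.5)) / 5 = -31/5 = -6.2
  S[X_2,X_2] = ((-1.5)·(-1.5) + (2.5)·(2.5) + (-4.5)·(-4.5) + (1.5)·(1.5) + (-0.5)·(-0.5) + (2.5)·(2.5)) / 5 = 37.5/5 = 7.5

S is symmetric (S[j,i] = S[i,j]). Assembling:

S = [[9.4667, -6.2],
 [-6.2, 7.5]]


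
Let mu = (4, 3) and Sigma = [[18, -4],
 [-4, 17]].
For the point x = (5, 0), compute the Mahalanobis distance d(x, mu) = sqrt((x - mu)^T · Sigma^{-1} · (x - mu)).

Step 1 — centre the observation: (x - mu) = (1, -3).

Step 2 — invert Sigma. det(Sigma) = 18·17 - (-4)² = 290.
  Sigma^{-1} = (1/det) · [[d, -b], [-b, a]] = [[0.0586, 0.0138],
 [0.0138, 0.0621]].

Step 3 — form the quadratic (x - mu)^T · Sigma^{-1} · (x - mu):
  Sigma^{-1} · (x - mu) = (0.0172, -0.1724).
  (x - mu)^T · [Sigma^{-1} · (x - mu)] = (1)·(0.0172) + (-3)·(-0.1724) = 0.5345.

Step 4 — take square root: d = √(0.5345) ≈ 0.7311.

d(x, mu) = √(0.5345) ≈ 0.7311


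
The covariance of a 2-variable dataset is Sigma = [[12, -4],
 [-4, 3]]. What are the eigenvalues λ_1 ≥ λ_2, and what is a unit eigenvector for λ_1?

Step 1 — characteristic polynomial of 2×2 Sigma:
  det(Sigma - λI) = λ² - trace · λ + det = 0.
  trace = 12 + 3 = 15, det = 12·3 - (-4)² = 20.
Step 2 — discriminant:
  Δ = trace² - 4·det = 225 - 80 = 145.
Step 3 — eigenvalues:
  λ = (trace ± √Δ)/2 = (15 ± 12.0416)/2,
  λ_1 = 13.5208,  λ_2 = 1.4792.

Step 4 — unit eigenvector for λ_1: solve (Sigma - λ_1 I)v = 0. First row:
  (12 - 13.5208)·v_x + (-4)·v_y = 0, i.e. (-1.5208)·v_x + (-4)·v_y = 0,
  so v ∝ (b, λ_1 - a) = (-4, 1.5208); multiply by -1 so the first entry is positive: u = (4, -1.5208).
  ||u|| = √((4)² + (-1.5208)²) = √(18.3128) ≈ 4.2793,
  v_1 = u/||u|| ≈ (0.9347, -0.3554) (||v_1|| = 1).

λ_1 = 13.5208,  λ_2 = 1.4792;  v_1 ≈ (0.9347, -0.3554)


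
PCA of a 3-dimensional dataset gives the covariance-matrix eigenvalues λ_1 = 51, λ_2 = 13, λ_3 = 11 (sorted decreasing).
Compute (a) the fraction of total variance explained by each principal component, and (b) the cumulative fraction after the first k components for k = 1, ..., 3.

Step 1 — total variance = trace(Sigma) = Σ λ_i = 51 + 13 + 11 = 75.

Step 2 — fraction explained by component i = λ_i / Σ λ:
  PC1: 51/75 = 0.68
  PC2: 13/75 = 0.1733
  PC3: 11/75 = 0.1467

Step 3 — cumulative fraction after k components = (λ_1 + ... + λ_k) / Σ λ:
  k = 1: 51/75 = 0.68
  k = 2: (51 + 13)/75 = 64/75 = 0.8533
  k = 3: (51 + 13 + 11)/75 = 75/75 = 1

Summary (fraction, with percent):

explained: PC1 0.68 (68%), PC2 0.1733 (17.33%), PC3 0.1467 (14.67%);  cumulative: 0.68, 0.8533, 1


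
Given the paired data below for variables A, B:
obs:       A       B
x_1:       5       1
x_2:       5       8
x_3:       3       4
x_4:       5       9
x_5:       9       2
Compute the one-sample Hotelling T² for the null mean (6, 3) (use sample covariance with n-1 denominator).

Step 1 — sample mean vector:
  mean(A) = (5 + 5 + 3 + 5 + 9) / 5 = 27/5 = 5.4
  mean(B) = (1 + 8 + 4 + 9 + 2) / 5 = 24/5 = 4.8
  x̄ = (5.4, 4.8),  deviation x̄ - mu_0 = (5.4, 4.8) - (6, 3) = (-0.6, 1.8).

Step 2 — sample covariance matrix, S[i,j] = (1/(n-1)) · Σ_k (x_{k,i} - mean_i) · (x_{k,j} - mean_j), divisor n-1 = 4:
  S[A,A] = ((-0.4)·(-0.4) + (-0.4)·(-0.4) + (-2.4)·(-2.4) + (-0.4)·(-0.4) + (3.6)·(3.6)) / 4 = 19.2/4 = 4.8
  S[A,B] = ((-0.4)·(-3.8) + (-0.4)·(3.2) + (-2.4)·(-0.8) + (-0.4)·(4.2) + (3.6)·(-2.8)) / 4 = -9.6/4 = -2.4
  S[B,B] = ((-3.8)·(-3.8) + (3.2)·(3.2) + (-0.8)·(-0.8) + (4.2)·(4.2) + (-2.8)·(-2.8)) / 4 = 50.8/4 = 12.7
  S = [[4.8, -2.4],
 [-2.4, 12.7]].

Step 3 — invert S. det(S) = 4.8·12.7 - (-2.4)² = 55.2.
  S^{-1} = (1/det) · [[d, -b], [-b, a]] = [[0.2301, 0.0435],
 [0.0435, 0.087]].

Step 4 — quadratic form (x̄ - mu_0)^T · S^{-1} · (x̄ - mu_0):
  S^{-1} · (x̄ - mu_0) = (-0.0598, 0.1304),
  (x̄ - mu_0)^T · [...] = (-0.6)·(-0.0598) + (1.8)·(0.1304) = 0.2707.

Step 5 — scale by n: T² = 5 · 0.2707 = 1.3533.

T² ≈ 1.3533


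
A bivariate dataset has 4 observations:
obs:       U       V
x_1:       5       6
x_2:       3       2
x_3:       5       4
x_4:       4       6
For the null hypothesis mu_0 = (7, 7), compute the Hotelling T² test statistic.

Step 1 — sample mean vector:
  mean(U) = (5 + 3 + 5 + 4) / 4 = 17/4 = 4.25
  mean(V) = (6 + 2 + 4 + 6) / 4 = 18/4 = 4.5
  x̄ = (4.25, 4.5),  deviation x̄ - mu_0 = (4.25, 4.5) - (7, 7) = (-2.75, -2.5).

Step 2 — sample covariance matrix, S[i,j] = (1/(n-1)) · Σ_k (x_{k,i} - mean_i) · (x_{k,j} - mean_j), divisor n-1 = 3:
  S[U,U] = ((0.75)·(0.75) + (-1.25)·(-1.25) + (0.75)·(0.75) + (-0.25)·(-0.25)) / 3 = 2.75/3 = 0.9167
  S[U,V] = ((0.75)·(1.5) + (-1.25)·(-2.5) + (0.75)·(-0.5) + (-0.25)·(1.5)) / 3 = 3.5/3 = 1.1667
  S[V,V] = ((1.5)·(1.5) + (-2.5)·(-2.5) + (-0.5)·(-0.5) + (1.5)·(1.5)) / 3 = 11/3 = 3.6667
  S = [[0.9167, 1.1667],
 [1.1667, 3.6667]].

Step 3 — invert S. det(S) = 0.9167·3.6667 - (1.1667)² = 2.
  S^{-1} = (1/det) · [[d, -b], [-b, a]] = [[1.8333, -0.5833],
 [-0.5833, 0.4583]].

Step 4 — quadratic form (x̄ - mu_0)^T · S^{-1} · (x̄ - mu_0):
  S^{-1} · (x̄ - mu_0) = (-3.5833, 0.4583),
  (x̄ - mu_0)^T · [...] = (-2.75)·(-3.5833) + (-2.5)·(0.4583) = 8.7083.

Step 5 — scale by n: T² = 4 · 8.7083 = 34.8333.

T² ≈ 34.8333


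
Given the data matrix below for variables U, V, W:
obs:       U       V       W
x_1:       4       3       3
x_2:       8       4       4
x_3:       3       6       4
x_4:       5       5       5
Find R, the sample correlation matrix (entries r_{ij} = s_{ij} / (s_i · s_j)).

Step 1 — column means:
  mean(U) = (4 + 8 + 3 + 5) / 4 = 20/4 = 5
  mean(V) = (3 + 4 + 6 + 5) / 4 = 18/4 = 4.5
  mean(W) = (3 + 4 + 4 + 5) / 4 = 16/4 = 4

Step 2 — sample variances and covariances s[i,j] = (1/(n-1)) · Σ_k (x_{k,i} - mean_i) · (x_{k,j} - mean_j), with n-1 = 3:
  s[U,U] = ((-1)·(-1) + (3)·(3) + (-2)·(-2) + (0)·(0)) / 3 = 14/3 = 4.6667
  s[U,V] = ((-1)·(-1.5) + (3)·(-0.5) + (-2)·(1.5) + (0)·(0.5)) / 3 = -3/3 = -1
  s[U,W] = ((-1)·(-1) + (3)·(0) + (-2)·(0) + (0)·(1)) / 3 = 1/3 = 0.3333
  s[V,V] = ((-1.5)·(-1.5) + (-0.5)·(-0.5) + (1.5)·(1.5) + (0.5)·(0.5)) / 3 = 5/3 = 1.6667
  s[V,W] = ((-1.5)·(-1) + (-0.5)·(0) + (1.5)·(0) + (0.5)·(1)) / 3 = 2/3 = 0.6667
  s[W,W] = ((-1)·(-1) + (0)·(0) + (0)·(0) + (1)·(1)) / 3 = 2/3 = 0.6667
  Sample standard deviations s_i = √(s[i,i]):
  s(U) = √(4.6667) = 2.1602
  s(V) = √(1.6667) = 1.291
  s(W) = √(0.6667) = 0.8165

Step 3 — r_{ij} = s_{ij} / (s_i · s_j):
  r[U,U] = 1 (diagonal).
  r[U,V] = -1 / (2.1602 · 1.291) = -1 / 2.7889 = -0.3586
  r[U,W] = 0.3333 / (2.1602 · 0.8165) = 0.3333 / 1.7638 = 0.189
  r[V,V] = 1 (diagonal).
  r[V,W] = 0.6667 / (1.291 · 0.8165) = 0.6667 / 1.0541 = 0.6325
  r[W,W] = 1 (diagonal).

R is symmetric with unit diagonal. Assembling:

R = [[1, -0.3586, 0.189],
 [-0.3586, 1, 0.6325],
 [0.189, 0.6325, 1]]


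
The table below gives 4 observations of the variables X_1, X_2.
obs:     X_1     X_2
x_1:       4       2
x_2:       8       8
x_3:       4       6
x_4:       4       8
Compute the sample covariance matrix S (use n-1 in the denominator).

Step 1 — column means:
  mean(X_1) = (4 + 8 + 4 + 4) / 4 = 20/4 = 5
  mean(X_2) = (2 + 8 + 6 + 8) / 4 = 24/4 = 6

Step 2 — sample covariance S[i,j] = (1/(n-1)) · Σ_k (x_{k,i} - mean_i) · (x_{k,j} - mean_j), with n-1 = 3.
  S[X_1,X_1] = ((-1)·(-1) + (3)·(3) + (-1)·(-1) + (-1)·(-1)) / 3 = 12/3 = 4
  S[X_1,X_2] = ((-1)·(-4) + (3)·(2) + (-1)·(0) + (-1)·(2)) / 3 = 8/3 = 2.6667
  S[X_2,X_2] = ((-4)·(-4) + (2)·(2) + (0)·(0) + (2)·(2)) / 3 = 24/3 = 8

S is symmetric (S[j,i] = S[i,j]). Assembling:

S = [[4, 2.6667],
 [2.6667, 8]]


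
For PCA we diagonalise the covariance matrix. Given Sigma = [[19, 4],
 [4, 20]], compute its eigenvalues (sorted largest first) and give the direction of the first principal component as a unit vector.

Step 1 — characteristic polynomial of 2×2 Sigma:
  det(Sigma - λI) = λ² - trace · λ + det = 0.
  trace = 19 + 20 = 39, det = 19·20 - (4)² = 364.
Step 2 — discriminant:
  Δ = trace² - 4·det = 1521 - 1456 = 65.
Step 3 — eigenvalues:
  λ = (trace ± √Δ)/2 = (39 ± 8.0623)/2,
  λ_1 = 23.5311,  λ_2 = 15.4689.

Step 4 — unit eigenvector for λ_1: solve (Sigma - λ_1 I)v = 0. First row:
  (19 - 23.5311)·v_x + (4)·v_y = 0, i.e. (-4.5311)·v_x + (4)·v_y = 0,
  so v ∝ (b, λ_1 - a) = (4, 4.5311) = u.
  ||u|| = √((4)² + (4.5311)²) = √(36.5311) ≈ 6.0441,
  v_1 = u/||u|| ≈ (0.6618, 0.7497) (||v_1|| = 1).

λ_1 = 23.5311,  λ_2 = 15.4689;  v_1 ≈ (0.6618, 0.7497)


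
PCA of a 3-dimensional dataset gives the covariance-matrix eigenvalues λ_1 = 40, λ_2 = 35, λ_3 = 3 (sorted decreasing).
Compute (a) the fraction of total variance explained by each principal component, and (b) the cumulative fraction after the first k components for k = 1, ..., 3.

Step 1 — total variance = trace(Sigma) = Σ λ_i = 40 + 35 + 3 = 78.

Step 2 — fraction explained by component i = λ_i / Σ λ:
  PC1: 40/78 = 0.5128
  PC2: 35/78 = 0.4487
  PC3: 3/78 = 0.0385

Step 3 — cumulative fraction after k components = (λ_1 + ... + λ_k) / Σ λ:
  k = 1: 40/78 = 0.5128
  k = 2: (40 + 35)/78 = 75/78 = 0.9615
  k = 3: (40 + 35 + 3)/78 = 78/78 = 1

Summary (fraction, with percent):

explained: PC1 0.5128 (51.28%), PC2 0.4487 (44.87%), PC3 0.0385 (3.85%);  cumulative: 0.5128, 0.9615, 1


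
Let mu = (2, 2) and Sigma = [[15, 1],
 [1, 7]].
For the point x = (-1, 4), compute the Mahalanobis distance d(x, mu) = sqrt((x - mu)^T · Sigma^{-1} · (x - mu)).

Step 1 — centre the observation: (x - mu) = (-3, 2).

Step 2 — invert Sigma. det(Sigma) = 15·7 - (1)² = 104.
  Sigma^{-1} = (1/det) · [[d, -b], [-b, a]] = [[0.0673, -0.0096],
 [-0.0096, 0.1442]].

Step 3 — form the quadratic (x - mu)^T · Sigma^{-1} · (x - mu):
  Sigma^{-1} · (x - mu) = (-0.2212, 0.3173).
  (x - mu)^T · [Sigma^{-1} · (x - mu)] = (-3)·(-0.2212) + (2)·(0.3173) = 1.2981.

Step 4 — take square root: d = √(1.2981) ≈ 1.1393.

d(x, mu) = √(1.2981) ≈ 1.1393


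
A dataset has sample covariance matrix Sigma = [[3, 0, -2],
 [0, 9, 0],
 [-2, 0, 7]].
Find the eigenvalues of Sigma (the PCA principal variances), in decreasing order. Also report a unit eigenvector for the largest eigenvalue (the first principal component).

Step 1 — characteristic polynomial p(λ) = det(λI - Sigma) = λ³ - tr·λ² + c_1·λ - det, where tr = trace, c_1 = sum of the principal 2×2 minors, det = det(Sigma):
  tr = 3 + 9 + 7 = 19,
  c_1 = (3·9 - (0)²) + (3·7 - (-2)²) + (9·7 - (0)²) = 27 + 17 + 63 = 107,
  det = 3·(9·7 - (0)²) - (0)·((0)·7 - (0)·(-2)) + (-2)·((0)·(0) - 9·(-2)) = 3·(63) - (0)·(0) + (-2)·(18) = 153.
  So p(λ) = λ³ - 19λ² + 107λ - 153.
Step 2 — look for an integer root (rational root theorem: any rational root is an integer divisor of 153). Testing λ = 9:
  p(9) = 729 - 1539 + 963 - 153 = 0  ✓
  Dividing out (λ - 9): p(λ) = (λ - 9)(λ² - 10λ + 17).
Step 3 — remaining eigenvalues from the quadratic λ² - 10λ + 17 = 0:
  Δ = 10² - 4·17 = 100 - 68 = 32,  λ = (10 ± √32)/2 = (10 ± 5.6569)/2 ≈ 7.8284 or 2.1716.
  Sorted: λ_1 = 9,  λ_2 = 7.8284,  λ_3 = 2.1716  (check: sum = 19 = tr ✓).

Step 4 — unit eigenvector for λ_1 = 9: v spans the null space of (Sigma - λ_1 I), whose rows are
  r_1 = (-6, 0, -2),  r_2 = (0, 0, 0),  r_3 = (-2, 0, -2).
  v is orthogonal to every row, so take v ∝ r_1 × r_3 = ((0)·(-2) - (-2)·(0), (-2)·(-2) - (-6)·(-2), (-6)·(0) - (0)·(-2)) = (0, -8, 0).
  Rescale (divide by 8; multiply by -1 so the first nonzero entry is positive): u = (0, 1, 0).
  ||u|| = √((0)² + (1)² + (0)²) = √(1) = 1,  v_1 = u/||u|| ≈ (0, 1, 0) (||v_1|| = 1).

λ_1 = 9,  λ_2 = 7.8284,  λ_3 = 2.1716;  v_1 ≈ (0, 1, 0)


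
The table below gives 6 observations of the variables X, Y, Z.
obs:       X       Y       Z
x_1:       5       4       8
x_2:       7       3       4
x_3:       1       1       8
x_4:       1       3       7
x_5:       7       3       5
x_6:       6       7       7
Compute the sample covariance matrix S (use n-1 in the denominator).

Step 1 — column means:
  mean(X) = (5 + 7 + 1 + 1 + 7 + 6) / 6 = 27/6 = 4.5
  mean(Y) = (4 + 3 + 1 + 3 + 3 + 7) / 6 = 21/6 = 3.5
  mean(Z) = (8 + 4 + 8 + 7 + 5 + 7) / 6 = 39/6 = 6.5

Step 2 — sample covariance S[i,j] = (1/(n-1)) · Σ_k (x_{k,i} - mean_i) · (x_{k,j} - mean_j), with n-1 = 5.
  S[X,X] = ((0.5)·(0.5) + (2.5)·(2.5) + (-3.5)·(-3.5) + (-3.5)·(-3.5) + (2.5)·(2.5) + (1.5)·(1.5)) / 5 = 39.5/5 = 7.9
  S[X,Y] = ((0.5)·(0.5) + (2.5)·(-0.5) + (-3.5)·(-2.5) + (-3.5)·(-0.5) + (2.5)·(-0.5) + (1.5)·(3.5)) / 5 = 13.5/5 = 2.7
  S[X,Z] = ((0.5)·(1.5) + (2.5)·(-2.5) + (-3.5)·(1.5) + (-3.5)·(0.5) + (2.5)·(-1.5) + (1.5)·(0.5)) / 5 = -15.5/5 = -3.1
  S[Y,Y] = ((0.5)·(0.5) + (-0.5)·(-0.5) + (-2.5)·(-2.5) + (-0.5)·(-0.5) + (-0.5)·(-0.5) + (3.5)·(3.5)) / 5 = 19.5/5 = 3.9
  S[Y,Z] = ((0.5)·(1.5) + (-0.5)·(-2.5) + (-2.5)·(1.5) + (-0.5)·(0.5) + (-0.5)·(-1.5) + (3.5)·(0.5)) / 5 = 0.5/5 = 0.1
  S[Z,Z] = ((1.5)·(1.5) + (-2.5)·(-2.5) + (1.5)·(1.5) + (0.5)·(0.5) + (-1.5)·(-1.5) + (0.5)·(0.5)) / 5 = 13.5/5 = 2.7

S is symmetric (S[j,i] = S[i,j]). Assembling:

S = [[7.9, 2.7, -3.1],
 [2.7, 3.9, 0.1],
 [-3.1, 0.1, 2.7]]


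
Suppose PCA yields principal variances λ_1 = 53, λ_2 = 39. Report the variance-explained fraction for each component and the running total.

Step 1 — total variance = trace(Sigma) = Σ λ_i = 53 + 39 = 92.

Step 2 — fraction explained by component i = λ_i / Σ λ:
  PC1: 53/92 = 0.5761
  PC2: 39/92 = 0.4239

Step 3 — cumulative fraction after k components = (λ_1 + ... + λ_k) / Σ λ:
  k = 1: 53/92 = 0.5761
  k = 2: (53 + 39)/92 = 92/92 = 1

Summary (fraction, with percent):

explained: PC1 0.5761 (57.61%), PC2 0.4239 (42.39%);  cumulative: 0.5761, 1


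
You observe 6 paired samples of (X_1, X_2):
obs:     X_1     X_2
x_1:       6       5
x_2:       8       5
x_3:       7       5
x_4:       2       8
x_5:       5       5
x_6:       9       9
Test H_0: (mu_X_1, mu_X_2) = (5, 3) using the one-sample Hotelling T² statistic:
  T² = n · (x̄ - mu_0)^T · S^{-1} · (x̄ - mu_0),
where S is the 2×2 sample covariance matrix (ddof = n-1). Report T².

Step 1 — sample mean vector:
  mean(X_1) = (6 + 8 + 7 + 2 + 5 + 9) / 6 = 37/6 = 6.1667
  mean(X_2) = (5 + 5 + 5 + 8 + 5 + 9) / 6 = 37/6 = 6.1667
  x̄ = (6.1667, 6.1667),  deviation x̄ - mu_0 = (6.1667, 6.1667) - (5, 3) = (1.1667, 3.1667).

Step 2 — sample covariance matrix, S[i,j] = (1/(n-1)) · Σ_k (x_{k,i} - mean_i) · (x_{k,j} - mean_j), divisor n-1 = 5:
  S[X_1,X_1] = ((-0.1667)·(-0.1667) + (1.8333)·(1.8333) + (0.8333)·(0.8333) + (-4.1667)·(-4.1667) + (-1.1667)·(-1.1667) + (2.8333)·(2.8333)) / 5 = 30.8333/5 = 6.1667
  S[X_1,X_2] = ((-0.1667)·(-1.1667) + (1.8333)·(-1.1667) + (0.8333)·(-1.1667) + (-4.1667)·(1.8333) + (-1.1667)·(-1.1667) + (2.8333)·(2.8333)) / 5 = -1.1667/5 = -0.2333
  S[X_2,X_2] = ((-1.1667)·(-1.1667) + (-1.1667)·(-1.1667) + (-1.1667)·(-1.1667) + (1.8333)·(1.8333) + (-1.1667)·(-1.1667) + (2.8333)·(2.8333)) / 5 = 16.8333/5 = 3.3667
  S = [[6.1667, -0.2333],
 [-0.2333, 3.3667]].

Step 3 — invert S. det(S) = 6.1667·3.3667 - (-0.2333)² = 20.7067.
  S^{-1} = (1/det) · [[d, -b], [-b, a]] = [[0.1626, 0.0113],
 [0.0113, 0.2978]].

Step 4 — quadratic form (x̄ - mu_0)^T · S^{-1} · (x̄ - mu_0):
  S^{-1} · (x̄ - mu_0) = (0.2254, 0.9562),
  (x̄ - mu_0)^T · [...] = (1.1667)·(0.2254) + (3.1667)·(0.9562) = 3.2909.

Step 5 — scale by n: T² = 6 · 3.2909 = 19.7457.

T² ≈ 19.7457


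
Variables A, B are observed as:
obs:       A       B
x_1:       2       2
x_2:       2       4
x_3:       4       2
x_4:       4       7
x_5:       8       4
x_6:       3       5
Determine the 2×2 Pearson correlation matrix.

Step 1 — column means:
  mean(A) = (2 + 2 + 4 + 4 + 8 + 3) / 6 = 23/6 = 3.8333
  mean(B) = (2 + 4 + 2 + 7 + 4 + 5) / 6 = 24/6 = 4

Step 2 — sample variances and covariances s[i,j] = (1/(n-1)) · Σ_k (x_{k,i} - mean_i) · (x_{k,j} - mean_j), with n-1 = 5:
  s[A,A] = ((-1.8333)·(-1.8333) + (-1.8333)·(-1.8333) + (0.1667)·(0.1667) + (0.1667)·(0.1667) + (4.1667)·(4.1667) + (-0.8333)·(-0.8333)) / 5 = 24.8333/5 = 4.9667
  s[A,B] = ((-1.8333)·(-2) + (-1.8333)·(0) + (0.1667)·(-2) + (0.1667)·(3) + (4.1667)·(0) + (-0.8333)·(1)) / 5 = 3/5 = 0.6
  s[B,B] = ((-2)·(-2) + (0)·(0) + (-2)·(-2) + (3)·(3) + (0)·(0) + (1)·(1)) / 5 = 18/5 = 3.6
  Sample standard deviations s_i = √(s[i,i]):
  s(A) = √(4.9667) = 2.2286
  s(B) = √(3.6) = 1.8974

Step 3 — r_{ij} = s_{ij} / (s_i · s_j):
  r[A,A] = 1 (diagonal).
  r[A,B] = 0.6 / (2.2286 · 1.8974) = 0.6 / 4.2285 = 0.1419
  r[B,B] = 1 (diagonal).

R is symmetric with unit diagonal. Assembling:

R = [[1, 0.1419],
 [0.1419, 1]]


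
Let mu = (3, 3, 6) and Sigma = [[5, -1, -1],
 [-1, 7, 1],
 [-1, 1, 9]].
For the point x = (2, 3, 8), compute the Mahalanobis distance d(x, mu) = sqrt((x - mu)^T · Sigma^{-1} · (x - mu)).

Step 1 — centre the observation: (x - mu) = (-1, 0, 2).

Step 2 — invert Sigma (cofactor / det for 3×3, or solve directly):
  Sigma^{-1} = [[0.2095, 0.027, 0.0203],
 [0.027, 0.1486, -0.0135],
 [0.0203, -0.0135, 0.1149]].

Step 3 — form the quadratic (x - mu)^T · Sigma^{-1} · (x - mu):
  Sigma^{-1} · (x - mu) = (-0.1689, -0.0541, 0.2095).
  (x - mu)^T · [Sigma^{-1} · (x - mu)] = (-1)·(-0.1689) + (0)·(-0.0541) + (2)·(0.2095) = 0.5878.

Step 4 — take square root: d = √(0.5878) ≈ 0.7667.

d(x, mu) = √(0.5878) ≈ 0.7667


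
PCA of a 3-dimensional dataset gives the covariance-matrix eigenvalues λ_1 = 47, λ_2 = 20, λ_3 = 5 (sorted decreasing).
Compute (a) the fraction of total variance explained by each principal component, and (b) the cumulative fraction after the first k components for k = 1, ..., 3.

Step 1 — total variance = trace(Sigma) = Σ λ_i = 47 + 20 + 5 = 72.

Step 2 — fraction explained by component i = λ_i / Σ λ:
  PC1: 47/72 = 0.6528
  PC2: 20/72 = 0.2778
  PC3: 5/72 = 0.0694

Step 3 — cumulative fraction after k components = (λ_1 + ... + λ_k) / Σ λ:
  k = 1: 47/72 = 0.6528
  k = 2: (47 + 20)/72 = 67/72 = 0.9306
  k = 3: (47 + 20 + 5)/72 = 72/72 = 1

Summary (fraction, with percent):

explained: PC1 0.6528 (65.28%), PC2 0.2778 (27.78%), PC3 0.0694 (6.94%);  cumulative: 0.6528, 0.9306, 1


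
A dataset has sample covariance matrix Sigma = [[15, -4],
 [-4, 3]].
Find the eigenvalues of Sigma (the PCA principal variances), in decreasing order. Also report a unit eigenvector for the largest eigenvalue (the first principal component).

Step 1 — characteristic polynomial of 2×2 Sigma:
  det(Sigma - λI) = λ² - trace · λ + det = 0.
  trace = 15 + 3 = 18, det = 15·3 - (-4)² = 29.
Step 2 — discriminant:
  Δ = trace² - 4·det = 324 - 116 = 208.
Step 3 — eigenvalues:
  λ = (trace ± √Δ)/2 = (18 ± 14.4222)/2,
  λ_1 = 16.2111,  λ_2 = 1.7889.

Step 4 — unit eigenvector for λ_1: solve (Sigma - λ_1 I)v = 0. First row:
  (15 - 16.2111)·v_x + (-4)·v_y = 0, i.e. (-1.2111)·v_x + (-4)·v_y = 0,
  so v ∝ (b, λ_1 - a) = (-4, 1.2111); multiply by -1 so the first entry is positive: u = (4, -1.2111).
  ||u|| = √((4)² + (-1.2111)²) = √(17.4668) ≈ 4.1793,
  v_1 = u/||u|| ≈ (0.9571, -0.2898) (||v_1|| = 1).

λ_1 = 16.2111,  λ_2 = 1.7889;  v_1 ≈ (0.9571, -0.2898)


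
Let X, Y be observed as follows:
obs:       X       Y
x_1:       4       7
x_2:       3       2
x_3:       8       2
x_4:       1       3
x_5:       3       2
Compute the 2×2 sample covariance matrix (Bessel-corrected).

Step 1 — column means:
  mean(X) = (4 + 3 + 8 + 1 + 3) / 5 = 19/5 = 3.8
  mean(Y) = (7 + 2 + 2 + 3 + 2) / 5 = 16/5 = 3.2

Step 2 — sample covariance S[i,j] = (1/(n-1)) · Σ_k (x_{k,i} - mean_i) · (x_{k,j} - mean_j), with n-1 = 4.
  S[X,X] = ((0.2)·(0.2) + (-0.8)·(-0.8) + (4.2)·(4.2) + (-2.8)·(-2.8) + (-0.8)·(-0.8)) / 4 = 26.8/4 = 6.7
  S[X,Y] = ((0.2)·(3.8) + (-0.8)·(-1.2) + (4.2)·(-1.2) + (-2.8)·(-0.2) + (-0.8)·(-1.2)) / 4 = -1.8/4 = -0.45
  S[Y,Y] = ((3.8)·(3.8) + (-1.2)·(-1.2) + (-1.2)·(-1.2) + (-0.2)·(-0.2) + (-1.2)·(-1.2)) / 4 = 18.8/4 = 4.7

S is symmetric (S[j,i] = S[i,j]). Assembling:

S = [[6.7, -0.45],
 [-0.45, 4.7]]


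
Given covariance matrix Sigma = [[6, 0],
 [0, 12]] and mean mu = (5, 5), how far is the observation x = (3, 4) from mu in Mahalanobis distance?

Step 1 — centre the observation: (x - mu) = (-2, -1).

Step 2 — invert Sigma. det(Sigma) = 6·12 - (0)² = 72.
  Sigma^{-1} = (1/det) · [[d, -b], [-b, a]] = [[0.1667, 0],
 [0, 0.0833]].

Step 3 — form the quadratic (x - mu)^T · Sigma^{-1} · (x - mu):
  Sigma^{-1} · (x - mu) = (-0.3333, -0.0833).
  (x - mu)^T · [Sigma^{-1} · (x - mu)] = (-2)·(-0.3333) + (-1)·(-0.0833) = 0.75.

Step 4 — take square root: d = √(0.75) ≈ 0.866.

d(x, mu) = √(0.75) ≈ 0.866


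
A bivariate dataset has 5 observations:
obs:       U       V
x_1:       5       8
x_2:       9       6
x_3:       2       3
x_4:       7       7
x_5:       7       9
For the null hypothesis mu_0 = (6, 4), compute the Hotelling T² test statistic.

Step 1 — sample mean vector:
  mean(U) = (5 + 9 + 2 + 7 + 7) / 5 = 30/5 = 6
  mean(V) = (8 + 6 + 3 + 7 + 9) / 5 = 33/5 = 6.6
  x̄ = (6, 6.6),  deviation x̄ - mu_0 = (6, 6.6) - (6, 4) = (0, 2.6).

Step 2 — sample covariance matrix, S[i,j] = (1/(n-1)) · Σ_k (x_{k,i} - mean_i) · (x_{k,j} - mean_j), divisor n-1 = 4:
  S[U,U] = ((-1)·(-1) + (3)·(3) + (-4)·(-4) + (1)·(1) + (1)·(1)) / 4 = 28/4 = 7
  S[U,V] = ((-1)·(1.4) + (3)·(-0.6) + (-4)·(-3.6) + (1)·(0.4) + (1)·(2.4)) / 4 = 14/4 = 3.5
  S[V,V] = ((1.4)·(1.4) + (-0.6)·(-0.6) + (-3.6)·(-3.6) + (0.4)·(0.4) + (2.4)·(2.4)) / 4 = 21.2/4 = 5.3
  S = [[7, 3.5],
 [3.5, 5.3]].

Step 3 — invert S. det(S) = 7·5.3 - (3.5)² = 24.85.
  S^{-1} = (1/det) · [[d, -b], [-b, a]] = [[0.2133, -0.1408],
 [-0.1408, 0.2817]].

Step 4 — quadratic form (x̄ - mu_0)^T · S^{-1} · (x̄ - mu_0):
  S^{-1} · (x̄ - mu_0) = (-0.3662, 0.7324),
  (x̄ - mu_0)^T · [...] = (0)·(-0.3662) + (2.6)·(0.7324) = 1.9042.

Step 5 — scale by n: T² = 5 · 1.9042 = 9.5211.

T² ≈ 9.5211


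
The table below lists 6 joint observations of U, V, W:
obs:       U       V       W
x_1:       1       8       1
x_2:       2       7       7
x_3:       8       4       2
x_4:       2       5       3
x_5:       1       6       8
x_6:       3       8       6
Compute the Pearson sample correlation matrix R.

Step 1 — column means:
  mean(U) = (1 + 2 + 8 + 2 + 1 + 3) / 6 = 17/6 = 2.8333
  mean(V) = (8 + 7 + 4 + 5 + 6 + 8) / 6 = 38/6 = 6.3333
  mean(W) = (1 + 7 + 2 + 3 + 8 + 6) / 6 = 27/6 = 4.5

Step 2 — sample variances and covariances s[i,j] = (1/(n-1)) · Σ_k (x_{k,i} - mean_i) · (x_{k,j} - mean_j), with n-1 = 5:
  s[U,U] = ((-1.8333)·(-1.8333) + (-0.8333)·(-0.8333) + (5.1667)·(5.1667) + (-0.8333)·(-0.8333) + (-1.8333)·(-1.8333) + (0.1667)·(0.1667)) / 5 = 34.8333/5 = 6.9667
  s[U,V] = ((-1.8333)·(1.6667) + (-0.8333)·(0.6667) + (5.1667)·(-2.3333) + (-0.8333)·(-1.3333) + (-1.8333)·(-0.3333) + (0.1667)·(1.6667)) / 5 = -13.6667/5 = -2.7333
  s[U,W] = ((-1.8333)·(-3.5) + (-0.8333)·(2.5) + (5.1667)·(-2.5) + (-0.8333)·(-1.5) + (-1.8333)·(3.5) + (0.1667)·(1.5)) / 5 = -13.5/5 = -2.7
  s[V,V] = ((1.6667)·(1.6667) + (0.6667)·(0.6667) + (-2.3333)·(-2.3333) + (-1.3333)·(-1.3333) + (-0.3333)·(-0.3333) + (1.6667)·(1.6667)) / 5 = 13.3333/5 = 2.6667
  s[V,W] = ((1.6667)·(-3.5) + (0.6667)·(2.5) + (-2.3333)·(-2.5) + (-1.3333)·(-1.5) + (-0.3333)·(3.5) + (1.6667)·(1.5)) / 5 = 5/5 = 1
  s[W,W] = ((-3.5)·(-3.5) + (2.5)·(2.5) + (-2.5)·(-2.5) + (-1.5)·(-1.5) + (3.5)·(3.5) + (1.5)·(1.5)) / 5 = 41.5/5 = 8.3
  Sample standard deviations s_i = √(s[i,i]):
  s(U) = √(6.9667) = 2.6394
  s(V) = √(2.6667) = 1.633
  s(W) = √(8.3) = 2.881

Step 3 — r_{ij} = s_{ij} / (s_i · s_j):
  r[U,U] = 1 (diagonal).
  r[U,V] = -2.7333 / (2.6394 · 1.633) = -2.7333 / 4.3102 = -0.6342
  r[U,W] = -2.7 / (2.6394 · 2.881) = -2.7 / 7.6042 = -0.3551
  r[V,V] = 1 (diagonal).
  r[V,W] = 1 / (1.633 · 2.881) = 1 / 4.7046 = 0.2126
  r[W,W] = 1 (diagonal).

R is symmetric with unit diagonal. Assembling:

R = [[1, -0.6342, -0.3551],
 [-0.6342, 1, 0.2126],
 [-0.3551, 0.2126, 1]]
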